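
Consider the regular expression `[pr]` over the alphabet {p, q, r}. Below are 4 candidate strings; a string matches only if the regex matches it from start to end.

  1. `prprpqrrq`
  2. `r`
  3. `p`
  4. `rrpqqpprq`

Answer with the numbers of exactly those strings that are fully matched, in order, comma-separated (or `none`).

2, 3

1 → no match
2 → match
3 → match
4 → no match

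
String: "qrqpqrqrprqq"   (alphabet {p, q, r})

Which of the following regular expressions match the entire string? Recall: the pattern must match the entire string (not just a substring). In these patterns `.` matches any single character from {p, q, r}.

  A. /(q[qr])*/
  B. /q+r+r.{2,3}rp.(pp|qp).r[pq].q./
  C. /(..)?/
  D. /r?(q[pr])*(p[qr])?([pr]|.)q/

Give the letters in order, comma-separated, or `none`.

A → no match
B → no match
C → no match
D → match

D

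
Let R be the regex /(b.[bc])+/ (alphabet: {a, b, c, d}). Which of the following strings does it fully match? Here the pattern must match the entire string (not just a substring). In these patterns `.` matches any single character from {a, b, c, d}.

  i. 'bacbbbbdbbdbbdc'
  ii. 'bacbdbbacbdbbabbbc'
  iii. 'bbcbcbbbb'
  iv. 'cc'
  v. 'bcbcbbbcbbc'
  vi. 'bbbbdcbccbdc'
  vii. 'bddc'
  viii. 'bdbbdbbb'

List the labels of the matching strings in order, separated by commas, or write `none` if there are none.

i → match
ii → match
iii → match
iv → no match — must start with 'b'
v → no match
vi → match
vii → no match
viii → no match

i, ii, iii, vi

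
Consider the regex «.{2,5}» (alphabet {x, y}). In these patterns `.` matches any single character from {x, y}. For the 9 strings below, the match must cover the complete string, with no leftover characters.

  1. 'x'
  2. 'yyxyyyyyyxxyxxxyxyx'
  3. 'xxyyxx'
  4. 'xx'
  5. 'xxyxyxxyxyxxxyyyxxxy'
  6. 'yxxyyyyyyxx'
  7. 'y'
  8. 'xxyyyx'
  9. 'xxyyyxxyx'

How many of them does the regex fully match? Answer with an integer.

1

1 → no match
2 → no match
3 → no match
4 → match
5 → no match
6 → no match
7 → no match
8 → no match
9 → no match
Total matched: 1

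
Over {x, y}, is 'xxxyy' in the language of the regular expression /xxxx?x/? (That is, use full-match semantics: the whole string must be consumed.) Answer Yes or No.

Every match must end with 'x', but 'xxxyy' does not.

No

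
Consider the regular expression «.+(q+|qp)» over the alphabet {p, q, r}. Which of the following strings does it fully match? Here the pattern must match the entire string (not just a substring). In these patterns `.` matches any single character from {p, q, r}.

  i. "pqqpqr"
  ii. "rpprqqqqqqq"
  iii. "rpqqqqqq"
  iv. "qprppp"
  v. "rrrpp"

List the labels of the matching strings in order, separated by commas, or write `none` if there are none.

ii, iii

i → no match
ii → match
iii → match
iv → no match
v → no match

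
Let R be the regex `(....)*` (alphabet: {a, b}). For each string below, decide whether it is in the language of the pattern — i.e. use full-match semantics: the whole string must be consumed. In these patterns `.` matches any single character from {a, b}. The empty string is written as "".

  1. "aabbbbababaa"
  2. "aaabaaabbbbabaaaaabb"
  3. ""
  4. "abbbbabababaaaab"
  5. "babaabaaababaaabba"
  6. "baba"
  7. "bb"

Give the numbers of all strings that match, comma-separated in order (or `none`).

1, 2, 3, 4, 6

1 → match
2 → match
3 → match
4 → match
5 → no match
6 → match
7 → no match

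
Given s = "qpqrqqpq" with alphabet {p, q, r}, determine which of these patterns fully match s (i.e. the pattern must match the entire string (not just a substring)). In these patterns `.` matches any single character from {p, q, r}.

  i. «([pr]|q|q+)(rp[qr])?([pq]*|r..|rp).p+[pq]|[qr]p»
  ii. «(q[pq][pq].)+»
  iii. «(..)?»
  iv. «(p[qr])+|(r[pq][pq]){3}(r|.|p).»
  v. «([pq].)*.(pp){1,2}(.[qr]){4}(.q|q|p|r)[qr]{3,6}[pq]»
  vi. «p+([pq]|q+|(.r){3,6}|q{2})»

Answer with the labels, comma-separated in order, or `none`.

ii

i → no match
ii → match
iii → no match
iv → no match
v → no match
vi → no match — must start with "p"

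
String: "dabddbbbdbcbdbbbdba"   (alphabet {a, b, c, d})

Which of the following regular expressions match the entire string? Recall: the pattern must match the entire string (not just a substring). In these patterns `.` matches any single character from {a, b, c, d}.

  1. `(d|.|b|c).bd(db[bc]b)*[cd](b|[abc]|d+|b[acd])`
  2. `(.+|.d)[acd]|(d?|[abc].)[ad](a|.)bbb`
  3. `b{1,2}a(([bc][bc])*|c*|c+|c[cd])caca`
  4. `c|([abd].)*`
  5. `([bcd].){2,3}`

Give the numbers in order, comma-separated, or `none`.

1 → match
2 → match
3 → no match — must start with "b"
4 → no match
5 → no match

1, 2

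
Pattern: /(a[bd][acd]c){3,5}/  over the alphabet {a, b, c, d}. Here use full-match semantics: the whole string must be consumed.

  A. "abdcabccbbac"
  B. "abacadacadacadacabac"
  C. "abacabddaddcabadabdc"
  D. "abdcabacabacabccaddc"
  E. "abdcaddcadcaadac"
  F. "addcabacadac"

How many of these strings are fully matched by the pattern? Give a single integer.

3

A. "abdcabccbbac" → no match
B → match
C → no match
D → match
E → no match
F. "addcabacadac" → match
Total matched: 3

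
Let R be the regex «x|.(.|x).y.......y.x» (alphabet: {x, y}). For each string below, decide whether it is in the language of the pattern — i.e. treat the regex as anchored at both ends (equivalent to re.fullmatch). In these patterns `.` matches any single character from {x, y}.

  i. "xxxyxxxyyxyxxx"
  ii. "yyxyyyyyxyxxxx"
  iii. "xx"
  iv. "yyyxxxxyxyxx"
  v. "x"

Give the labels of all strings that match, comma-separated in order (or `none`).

i → no match
ii → no match
iii → no match
iv → no match
v → match

v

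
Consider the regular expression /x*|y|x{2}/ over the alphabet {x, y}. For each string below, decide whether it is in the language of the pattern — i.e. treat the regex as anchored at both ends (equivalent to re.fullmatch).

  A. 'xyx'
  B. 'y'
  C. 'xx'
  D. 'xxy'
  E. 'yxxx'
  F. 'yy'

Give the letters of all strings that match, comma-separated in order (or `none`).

A. 'xyx' → no match
B. 'y' → match
C. 'xx' → match
D. 'xxy' → no match
E. 'yxxx' → no match
F. 'yy' → no match

B, C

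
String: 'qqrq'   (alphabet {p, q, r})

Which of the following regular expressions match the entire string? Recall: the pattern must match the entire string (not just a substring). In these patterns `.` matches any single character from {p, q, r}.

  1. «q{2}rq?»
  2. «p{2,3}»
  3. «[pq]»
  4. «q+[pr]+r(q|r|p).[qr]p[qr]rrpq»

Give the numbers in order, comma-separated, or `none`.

1

1 → match
2 → no match — must start with 'p'
3 → no match
4 → no match — must end with 'rrpq'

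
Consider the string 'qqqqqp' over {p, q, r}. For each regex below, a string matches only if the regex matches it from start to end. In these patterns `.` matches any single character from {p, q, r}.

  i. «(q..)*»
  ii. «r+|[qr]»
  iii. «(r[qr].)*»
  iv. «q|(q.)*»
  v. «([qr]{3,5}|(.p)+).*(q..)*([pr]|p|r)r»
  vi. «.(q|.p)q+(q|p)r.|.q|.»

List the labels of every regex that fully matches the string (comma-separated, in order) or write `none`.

i, iv

i → match
ii → no match
iii → no match
iv → match
v → no match — must end with 'r'
vi → no match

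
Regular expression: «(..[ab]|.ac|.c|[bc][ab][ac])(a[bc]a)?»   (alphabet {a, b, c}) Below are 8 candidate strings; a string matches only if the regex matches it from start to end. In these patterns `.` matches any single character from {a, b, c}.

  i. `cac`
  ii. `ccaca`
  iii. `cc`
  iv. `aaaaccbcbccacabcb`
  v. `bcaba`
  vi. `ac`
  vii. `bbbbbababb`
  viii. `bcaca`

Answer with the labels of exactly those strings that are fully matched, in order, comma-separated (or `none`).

i → match
ii → match
iii → match
iv → no match
v → match
vi → match
vii → no match
viii → match

i, ii, iii, v, vi, viii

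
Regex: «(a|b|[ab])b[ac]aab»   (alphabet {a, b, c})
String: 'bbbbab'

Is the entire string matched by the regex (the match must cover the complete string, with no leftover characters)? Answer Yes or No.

Every match must end with 'aab', but 'bbbbab' does not.

No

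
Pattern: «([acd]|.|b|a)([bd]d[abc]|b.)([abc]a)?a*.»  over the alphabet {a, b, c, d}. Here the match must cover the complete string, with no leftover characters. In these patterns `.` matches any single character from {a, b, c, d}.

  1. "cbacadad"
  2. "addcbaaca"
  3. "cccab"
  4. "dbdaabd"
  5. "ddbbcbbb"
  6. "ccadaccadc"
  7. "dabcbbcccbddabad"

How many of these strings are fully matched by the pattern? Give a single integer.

1 → no match
2 → no match
3 → no match
4 → no match
5 → no match
6 → no match
7 → no match
Total matched: 0

0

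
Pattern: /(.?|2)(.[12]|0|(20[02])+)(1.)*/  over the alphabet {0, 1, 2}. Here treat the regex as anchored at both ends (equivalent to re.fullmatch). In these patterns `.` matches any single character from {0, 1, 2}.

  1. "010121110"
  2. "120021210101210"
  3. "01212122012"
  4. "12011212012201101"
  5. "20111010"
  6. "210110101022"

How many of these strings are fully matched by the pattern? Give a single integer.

1 → match
2 → no match
3 → no match
4 → no match
5 → match
6 → no match
Total matched: 2

2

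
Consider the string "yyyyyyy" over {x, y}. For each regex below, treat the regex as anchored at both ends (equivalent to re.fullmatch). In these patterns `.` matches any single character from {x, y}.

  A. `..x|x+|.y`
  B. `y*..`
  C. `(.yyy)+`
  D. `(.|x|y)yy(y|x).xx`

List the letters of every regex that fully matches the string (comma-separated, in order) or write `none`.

B

A → no match
B → match
C → no match
D → no match — must end with "xx"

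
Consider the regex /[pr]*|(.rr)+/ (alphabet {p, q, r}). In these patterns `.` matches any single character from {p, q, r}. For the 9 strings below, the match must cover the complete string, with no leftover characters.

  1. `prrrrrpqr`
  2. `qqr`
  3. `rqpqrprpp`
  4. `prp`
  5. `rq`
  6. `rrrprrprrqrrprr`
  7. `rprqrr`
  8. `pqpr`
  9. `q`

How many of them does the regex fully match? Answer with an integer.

2

1 → no match
2 → no match
3 → no match
4 → match
5 → no match
6 → match
7 → no match
8 → no match
9 → no match
Total matched: 2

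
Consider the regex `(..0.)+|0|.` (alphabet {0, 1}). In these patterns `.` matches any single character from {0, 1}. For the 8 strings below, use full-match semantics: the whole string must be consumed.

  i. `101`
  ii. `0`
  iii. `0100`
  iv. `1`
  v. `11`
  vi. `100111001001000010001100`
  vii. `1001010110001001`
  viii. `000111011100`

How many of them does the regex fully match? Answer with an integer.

i → no match
ii → match
iii → match
iv → match
v → no match
vi → match
vii → match
viii → match
Total matched: 6

6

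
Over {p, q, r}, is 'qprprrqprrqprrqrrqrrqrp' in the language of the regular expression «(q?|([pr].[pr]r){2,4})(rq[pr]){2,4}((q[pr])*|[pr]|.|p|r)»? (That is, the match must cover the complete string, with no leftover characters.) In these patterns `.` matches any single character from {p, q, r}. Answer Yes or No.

No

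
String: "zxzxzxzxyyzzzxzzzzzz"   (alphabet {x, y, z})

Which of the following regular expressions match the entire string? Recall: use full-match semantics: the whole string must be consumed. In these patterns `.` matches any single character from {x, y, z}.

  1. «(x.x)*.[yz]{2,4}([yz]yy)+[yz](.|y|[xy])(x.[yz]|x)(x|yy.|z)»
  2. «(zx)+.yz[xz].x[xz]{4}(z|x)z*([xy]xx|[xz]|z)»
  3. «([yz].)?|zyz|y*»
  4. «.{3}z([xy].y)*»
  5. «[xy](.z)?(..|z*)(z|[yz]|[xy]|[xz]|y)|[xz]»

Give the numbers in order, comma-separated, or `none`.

2

1 → no match
2 → match
3 → no match
4 → no match
5 → no match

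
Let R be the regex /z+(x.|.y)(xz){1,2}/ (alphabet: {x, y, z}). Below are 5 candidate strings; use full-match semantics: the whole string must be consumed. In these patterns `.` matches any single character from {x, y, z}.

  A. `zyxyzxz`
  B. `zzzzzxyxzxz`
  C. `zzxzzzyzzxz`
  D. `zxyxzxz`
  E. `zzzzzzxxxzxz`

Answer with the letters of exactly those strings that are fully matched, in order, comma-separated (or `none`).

B, D, E

A. `zyxyzxz` → no match
B. `zzzzzxyxzxz` → match
C. `zzxzzzyzzxz` → no match
D. `zxyxzxz` → match
E. `zzzzzzxxxzxz` → match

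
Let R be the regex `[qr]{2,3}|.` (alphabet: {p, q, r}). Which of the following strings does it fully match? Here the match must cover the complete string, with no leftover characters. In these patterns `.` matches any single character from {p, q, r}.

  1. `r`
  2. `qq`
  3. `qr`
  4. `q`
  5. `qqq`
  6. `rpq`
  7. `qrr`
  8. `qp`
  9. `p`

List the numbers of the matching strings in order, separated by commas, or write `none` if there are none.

1 → match
2 → match
3 → match
4 → match
5 → match
6 → no match
7 → match
8 → no match
9 → match

1, 2, 3, 4, 5, 7, 9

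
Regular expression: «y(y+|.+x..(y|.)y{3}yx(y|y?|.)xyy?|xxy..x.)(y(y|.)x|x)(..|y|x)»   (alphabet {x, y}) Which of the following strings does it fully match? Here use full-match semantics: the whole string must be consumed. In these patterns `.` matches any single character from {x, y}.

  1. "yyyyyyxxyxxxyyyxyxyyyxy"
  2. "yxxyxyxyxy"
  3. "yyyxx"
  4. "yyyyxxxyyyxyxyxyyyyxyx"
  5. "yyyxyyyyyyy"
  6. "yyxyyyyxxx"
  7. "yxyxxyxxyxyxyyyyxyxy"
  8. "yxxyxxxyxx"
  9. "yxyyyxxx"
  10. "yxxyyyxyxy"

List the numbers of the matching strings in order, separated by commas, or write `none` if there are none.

1 → no match
2 → match
3 → match
4 → no match
5 → no match
6 → no match
7 → no match
8 → match
9 → no match
10 → match

2, 3, 8, 10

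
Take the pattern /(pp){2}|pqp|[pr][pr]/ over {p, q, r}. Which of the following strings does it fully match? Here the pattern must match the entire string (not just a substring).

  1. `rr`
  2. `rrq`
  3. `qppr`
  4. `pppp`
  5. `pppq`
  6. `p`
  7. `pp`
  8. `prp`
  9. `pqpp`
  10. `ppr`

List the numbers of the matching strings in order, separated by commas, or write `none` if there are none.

1. `rr` → match
2. `rrq` → no match
3. `qppr` → no match
4. `pppp` → match
5. `pppq` → no match
6. `p` → no match
7. `pp` → match
8. `prp` → no match
9. `pqpp` → no match
10. `ppr` → no match

1, 4, 7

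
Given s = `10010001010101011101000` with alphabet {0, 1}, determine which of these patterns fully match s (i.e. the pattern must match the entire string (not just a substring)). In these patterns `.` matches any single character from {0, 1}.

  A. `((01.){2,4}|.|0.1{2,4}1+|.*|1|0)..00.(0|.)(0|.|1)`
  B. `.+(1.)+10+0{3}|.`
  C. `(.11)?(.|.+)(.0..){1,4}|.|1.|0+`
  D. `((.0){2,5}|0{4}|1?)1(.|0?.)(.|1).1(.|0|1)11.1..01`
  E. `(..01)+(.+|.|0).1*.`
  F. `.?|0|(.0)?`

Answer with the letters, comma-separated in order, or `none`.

A → no match
B → no match
C → match
D → no match — must end with `01`
E → match
F → no match

C, E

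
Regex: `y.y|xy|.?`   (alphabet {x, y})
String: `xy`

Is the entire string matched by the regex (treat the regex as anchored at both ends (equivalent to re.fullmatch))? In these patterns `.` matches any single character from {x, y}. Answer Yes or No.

Yes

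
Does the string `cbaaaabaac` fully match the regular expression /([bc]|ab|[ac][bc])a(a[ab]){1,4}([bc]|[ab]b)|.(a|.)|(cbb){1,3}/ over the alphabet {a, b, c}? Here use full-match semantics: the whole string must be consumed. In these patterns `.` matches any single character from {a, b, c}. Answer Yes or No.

Yes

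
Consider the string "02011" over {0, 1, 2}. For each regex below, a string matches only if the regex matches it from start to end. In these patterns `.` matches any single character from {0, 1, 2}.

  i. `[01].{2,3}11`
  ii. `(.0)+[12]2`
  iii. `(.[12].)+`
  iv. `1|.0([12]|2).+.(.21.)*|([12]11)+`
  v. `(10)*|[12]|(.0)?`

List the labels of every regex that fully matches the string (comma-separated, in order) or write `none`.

i

i → match
ii → no match — must end with "2"
iii → no match
iv → no match
v → no match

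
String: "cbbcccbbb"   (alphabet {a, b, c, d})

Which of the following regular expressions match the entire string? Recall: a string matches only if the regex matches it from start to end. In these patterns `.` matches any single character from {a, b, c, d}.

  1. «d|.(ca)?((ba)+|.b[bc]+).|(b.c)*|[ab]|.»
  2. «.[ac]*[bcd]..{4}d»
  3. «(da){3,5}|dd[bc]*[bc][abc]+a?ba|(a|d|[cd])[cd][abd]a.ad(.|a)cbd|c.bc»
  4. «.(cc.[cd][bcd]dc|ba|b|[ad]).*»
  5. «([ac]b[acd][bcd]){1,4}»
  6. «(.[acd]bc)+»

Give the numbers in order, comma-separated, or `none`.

1, 4

1 → match
2 → no match — must end with "d"
3 → no match
4 → match
5 → no match
6 → no match — must end with "bc"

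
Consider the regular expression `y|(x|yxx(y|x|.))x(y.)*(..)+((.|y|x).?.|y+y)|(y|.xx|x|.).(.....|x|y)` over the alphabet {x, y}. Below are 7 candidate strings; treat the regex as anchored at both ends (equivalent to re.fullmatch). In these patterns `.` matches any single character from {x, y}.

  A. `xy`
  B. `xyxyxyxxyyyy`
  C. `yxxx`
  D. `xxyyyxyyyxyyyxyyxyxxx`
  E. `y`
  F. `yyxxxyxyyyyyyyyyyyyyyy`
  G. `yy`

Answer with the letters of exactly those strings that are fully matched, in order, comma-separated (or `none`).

A → no match
B → no match
C → no match
D → match
E → match
F → no match
G → no match

D, E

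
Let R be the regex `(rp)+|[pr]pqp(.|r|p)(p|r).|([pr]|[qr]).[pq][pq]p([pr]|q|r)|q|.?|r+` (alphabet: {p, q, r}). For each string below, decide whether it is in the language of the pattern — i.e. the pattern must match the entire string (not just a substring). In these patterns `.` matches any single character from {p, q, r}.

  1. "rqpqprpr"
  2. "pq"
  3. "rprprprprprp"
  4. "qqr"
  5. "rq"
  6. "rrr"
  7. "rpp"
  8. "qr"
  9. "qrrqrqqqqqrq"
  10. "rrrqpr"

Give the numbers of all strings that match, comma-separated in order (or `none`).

1 → no match
2 → no match
3 → match
4 → no match
5 → no match
6 → match
7 → no match
8 → no match
9 → no match
10 → no match

3, 6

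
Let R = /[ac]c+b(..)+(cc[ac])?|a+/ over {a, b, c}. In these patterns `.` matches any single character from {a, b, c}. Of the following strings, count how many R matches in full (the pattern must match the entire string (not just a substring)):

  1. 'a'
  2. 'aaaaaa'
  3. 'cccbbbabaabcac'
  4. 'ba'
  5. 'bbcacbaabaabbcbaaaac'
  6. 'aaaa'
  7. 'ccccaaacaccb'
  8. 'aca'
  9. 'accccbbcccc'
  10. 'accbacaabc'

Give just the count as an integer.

1 → match
2 → match
3 → match
4 → no match
5 → no match
6 → match
7 → no match
8 → no match
9 → match
10 → match
Total matched: 6

6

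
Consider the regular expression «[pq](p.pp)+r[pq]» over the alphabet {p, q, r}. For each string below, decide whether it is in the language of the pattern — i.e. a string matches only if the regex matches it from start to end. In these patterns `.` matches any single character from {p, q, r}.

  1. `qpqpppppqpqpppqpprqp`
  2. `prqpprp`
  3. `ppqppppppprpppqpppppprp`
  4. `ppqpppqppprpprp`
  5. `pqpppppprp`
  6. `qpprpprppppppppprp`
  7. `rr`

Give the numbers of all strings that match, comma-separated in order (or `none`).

1 → no match
2 → no match
3 → match
4 → match
5 → no match
6 → no match
7 → no match

3, 4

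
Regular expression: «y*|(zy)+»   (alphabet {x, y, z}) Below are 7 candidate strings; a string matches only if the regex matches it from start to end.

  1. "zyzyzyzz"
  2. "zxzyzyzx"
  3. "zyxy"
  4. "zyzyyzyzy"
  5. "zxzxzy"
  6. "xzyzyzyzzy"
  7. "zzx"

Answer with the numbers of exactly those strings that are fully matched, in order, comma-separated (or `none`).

1 → no match
2 → no match
3 → no match
4 → no match
5 → no match
6 → no match
7 → no match

none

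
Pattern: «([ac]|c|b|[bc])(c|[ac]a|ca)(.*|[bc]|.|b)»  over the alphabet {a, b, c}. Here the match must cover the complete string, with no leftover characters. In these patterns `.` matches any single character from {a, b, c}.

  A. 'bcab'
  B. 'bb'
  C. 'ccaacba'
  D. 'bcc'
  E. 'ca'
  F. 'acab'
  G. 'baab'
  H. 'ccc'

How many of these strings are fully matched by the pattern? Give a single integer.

A → match
B → no match
C → match
D → match
E → no match
F → match
G → match
H → match
Total matched: 6

6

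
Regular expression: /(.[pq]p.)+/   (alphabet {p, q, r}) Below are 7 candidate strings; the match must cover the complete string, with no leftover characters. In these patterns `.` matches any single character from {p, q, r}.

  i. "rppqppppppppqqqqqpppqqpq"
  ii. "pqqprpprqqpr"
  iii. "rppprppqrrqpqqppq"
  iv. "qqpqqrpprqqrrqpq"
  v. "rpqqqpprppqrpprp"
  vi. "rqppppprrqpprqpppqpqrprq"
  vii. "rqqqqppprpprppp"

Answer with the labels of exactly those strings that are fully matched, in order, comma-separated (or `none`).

i → no match
ii. "pqqprpprqqpr" → no match
iii → no match
iv → no match
v → no match
vi → no match
vii → no match

none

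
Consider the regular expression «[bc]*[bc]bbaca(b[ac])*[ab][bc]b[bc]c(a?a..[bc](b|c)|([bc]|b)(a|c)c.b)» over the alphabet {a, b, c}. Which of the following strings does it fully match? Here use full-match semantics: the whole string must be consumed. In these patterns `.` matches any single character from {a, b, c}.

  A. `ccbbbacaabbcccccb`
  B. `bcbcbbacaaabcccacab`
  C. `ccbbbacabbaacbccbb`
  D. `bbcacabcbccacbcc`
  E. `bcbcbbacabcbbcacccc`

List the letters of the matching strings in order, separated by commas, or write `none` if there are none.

A → no match
B → no match
C → no match
D → no match
E → match

E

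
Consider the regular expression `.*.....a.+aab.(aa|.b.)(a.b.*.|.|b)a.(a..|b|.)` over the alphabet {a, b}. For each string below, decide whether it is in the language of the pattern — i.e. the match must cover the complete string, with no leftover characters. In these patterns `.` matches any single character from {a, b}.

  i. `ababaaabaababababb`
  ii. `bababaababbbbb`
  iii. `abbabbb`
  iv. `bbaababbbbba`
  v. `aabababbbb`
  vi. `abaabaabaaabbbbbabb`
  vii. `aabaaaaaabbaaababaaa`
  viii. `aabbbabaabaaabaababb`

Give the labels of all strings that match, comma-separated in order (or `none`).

i → no match
ii → no match
iii → no match
iv → no match
v → no match
vi → no match
vii → no match
viii → no match

none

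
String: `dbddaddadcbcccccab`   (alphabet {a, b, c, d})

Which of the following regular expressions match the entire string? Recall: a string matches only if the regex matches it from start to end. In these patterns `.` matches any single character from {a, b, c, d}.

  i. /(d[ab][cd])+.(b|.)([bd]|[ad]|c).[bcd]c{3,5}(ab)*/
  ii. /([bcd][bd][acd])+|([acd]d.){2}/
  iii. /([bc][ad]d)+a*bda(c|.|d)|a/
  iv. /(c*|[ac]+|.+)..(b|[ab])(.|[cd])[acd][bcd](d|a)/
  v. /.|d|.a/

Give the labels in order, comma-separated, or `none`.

i

i → match
ii → no match
iii → no match
iv → no match
v → no match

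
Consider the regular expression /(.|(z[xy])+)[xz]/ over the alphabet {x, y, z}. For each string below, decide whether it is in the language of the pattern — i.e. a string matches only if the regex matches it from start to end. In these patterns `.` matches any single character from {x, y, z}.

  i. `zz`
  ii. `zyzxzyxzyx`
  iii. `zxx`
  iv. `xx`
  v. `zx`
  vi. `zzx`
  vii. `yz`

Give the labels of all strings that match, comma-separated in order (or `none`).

i. `zz` → match
ii. `zyzxzyxzyx` → no match
iii. `zxx` → match
iv. `xx` → match
v. `zx` → match
vi. `zzx` → no match
vii. `yz` → match

i, iii, iv, v, vii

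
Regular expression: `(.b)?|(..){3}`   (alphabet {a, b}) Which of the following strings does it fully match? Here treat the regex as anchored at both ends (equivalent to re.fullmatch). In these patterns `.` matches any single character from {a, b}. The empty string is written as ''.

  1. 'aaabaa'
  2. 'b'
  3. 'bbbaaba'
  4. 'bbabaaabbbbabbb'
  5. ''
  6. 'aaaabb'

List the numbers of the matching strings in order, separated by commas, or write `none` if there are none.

1 → match
2 → no match
3 → no match
4 → no match
5 → match
6 → match

1, 5, 6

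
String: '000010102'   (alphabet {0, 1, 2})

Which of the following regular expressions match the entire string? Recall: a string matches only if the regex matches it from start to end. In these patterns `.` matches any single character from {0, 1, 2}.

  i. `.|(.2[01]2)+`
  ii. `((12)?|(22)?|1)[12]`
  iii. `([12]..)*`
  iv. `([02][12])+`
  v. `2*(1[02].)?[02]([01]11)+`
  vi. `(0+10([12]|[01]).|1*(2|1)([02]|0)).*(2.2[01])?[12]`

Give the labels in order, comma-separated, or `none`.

i → no match
ii → no match
iii → no match
iv → no match
v → no match — must end with '11'
vi → match

vi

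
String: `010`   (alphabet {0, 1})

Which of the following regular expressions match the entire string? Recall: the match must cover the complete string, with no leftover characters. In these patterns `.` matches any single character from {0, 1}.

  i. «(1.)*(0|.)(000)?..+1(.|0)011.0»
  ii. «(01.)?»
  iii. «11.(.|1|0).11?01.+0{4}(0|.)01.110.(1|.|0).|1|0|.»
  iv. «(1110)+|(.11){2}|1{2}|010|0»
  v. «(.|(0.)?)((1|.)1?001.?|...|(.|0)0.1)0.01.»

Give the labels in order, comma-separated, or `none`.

i → no match
ii → match
iii → no match
iv → match
v → no match

ii, iv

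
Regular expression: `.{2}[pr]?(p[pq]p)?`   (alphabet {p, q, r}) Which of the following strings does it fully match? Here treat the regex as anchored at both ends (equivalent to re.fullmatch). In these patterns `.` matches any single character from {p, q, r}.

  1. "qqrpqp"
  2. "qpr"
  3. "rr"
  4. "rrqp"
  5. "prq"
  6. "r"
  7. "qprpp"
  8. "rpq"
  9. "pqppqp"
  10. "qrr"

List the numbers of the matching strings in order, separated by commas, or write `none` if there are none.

1. "qqrpqp" → match
2. "qpr" → match
3. "rr" → match
4. "rrqp" → no match
5. "prq" → no match
6. "r" → no match
7. "qprpp" → no match
8. "rpq" → no match
9. "pqppqp" → match
10. "qrr" → match

1, 2, 3, 9, 10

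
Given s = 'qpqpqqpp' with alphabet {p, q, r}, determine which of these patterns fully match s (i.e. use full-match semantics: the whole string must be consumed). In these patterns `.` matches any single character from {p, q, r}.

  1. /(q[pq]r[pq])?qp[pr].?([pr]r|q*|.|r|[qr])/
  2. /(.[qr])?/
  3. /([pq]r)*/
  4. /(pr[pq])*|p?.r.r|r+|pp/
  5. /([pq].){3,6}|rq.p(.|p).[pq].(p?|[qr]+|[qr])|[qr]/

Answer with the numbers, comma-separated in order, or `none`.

5

1 → no match
2 → no match
3 → no match
4 → no match
5 → match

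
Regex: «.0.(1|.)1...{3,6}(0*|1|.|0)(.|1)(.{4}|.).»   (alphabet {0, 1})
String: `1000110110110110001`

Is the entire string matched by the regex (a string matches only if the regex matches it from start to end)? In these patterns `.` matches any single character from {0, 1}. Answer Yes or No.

Yes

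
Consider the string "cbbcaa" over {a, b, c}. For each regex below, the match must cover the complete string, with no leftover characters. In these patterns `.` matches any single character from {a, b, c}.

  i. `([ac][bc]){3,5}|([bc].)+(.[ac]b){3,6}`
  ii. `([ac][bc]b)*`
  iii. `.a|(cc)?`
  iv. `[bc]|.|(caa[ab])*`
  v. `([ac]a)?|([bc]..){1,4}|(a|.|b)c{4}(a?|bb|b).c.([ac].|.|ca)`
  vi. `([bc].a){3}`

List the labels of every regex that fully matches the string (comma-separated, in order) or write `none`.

i → no match
ii → no match
iii → no match
iv → no match
v → match
vi → no match

v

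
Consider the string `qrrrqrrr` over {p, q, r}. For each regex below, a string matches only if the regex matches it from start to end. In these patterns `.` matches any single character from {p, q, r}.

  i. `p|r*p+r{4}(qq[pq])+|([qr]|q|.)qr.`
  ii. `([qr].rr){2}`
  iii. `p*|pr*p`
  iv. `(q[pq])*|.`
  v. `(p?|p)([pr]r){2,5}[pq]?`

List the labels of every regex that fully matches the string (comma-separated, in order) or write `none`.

i → no match
ii → match
iii → no match
iv → no match
v → no match

ii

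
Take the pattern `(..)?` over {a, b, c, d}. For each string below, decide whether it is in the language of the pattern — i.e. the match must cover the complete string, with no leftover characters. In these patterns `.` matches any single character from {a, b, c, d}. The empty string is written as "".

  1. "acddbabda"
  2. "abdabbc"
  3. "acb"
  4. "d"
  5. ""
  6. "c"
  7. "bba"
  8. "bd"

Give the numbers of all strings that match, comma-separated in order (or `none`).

5, 8

1 → no match
2 → no match
3 → no match
4 → no match
5 → match
6 → no match
7 → no match
8 → match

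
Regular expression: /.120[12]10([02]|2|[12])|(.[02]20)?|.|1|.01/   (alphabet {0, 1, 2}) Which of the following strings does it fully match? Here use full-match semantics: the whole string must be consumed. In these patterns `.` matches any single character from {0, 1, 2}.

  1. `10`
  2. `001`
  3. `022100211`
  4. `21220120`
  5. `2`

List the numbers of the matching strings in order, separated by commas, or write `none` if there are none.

2, 5

1. `10` → no match
2. `001` → match
3. `022100211` → no match
4. `21220120` → no match
5. `2` → match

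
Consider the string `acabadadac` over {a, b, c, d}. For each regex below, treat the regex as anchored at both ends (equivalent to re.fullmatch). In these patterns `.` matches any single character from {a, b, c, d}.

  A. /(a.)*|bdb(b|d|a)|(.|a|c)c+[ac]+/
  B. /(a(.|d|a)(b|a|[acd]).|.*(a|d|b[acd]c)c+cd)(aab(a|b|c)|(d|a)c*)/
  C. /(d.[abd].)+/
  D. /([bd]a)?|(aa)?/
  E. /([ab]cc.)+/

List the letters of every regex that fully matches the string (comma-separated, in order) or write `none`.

A → match
B → no match
C → no match — must start with `d`
D → no match
E → no match

A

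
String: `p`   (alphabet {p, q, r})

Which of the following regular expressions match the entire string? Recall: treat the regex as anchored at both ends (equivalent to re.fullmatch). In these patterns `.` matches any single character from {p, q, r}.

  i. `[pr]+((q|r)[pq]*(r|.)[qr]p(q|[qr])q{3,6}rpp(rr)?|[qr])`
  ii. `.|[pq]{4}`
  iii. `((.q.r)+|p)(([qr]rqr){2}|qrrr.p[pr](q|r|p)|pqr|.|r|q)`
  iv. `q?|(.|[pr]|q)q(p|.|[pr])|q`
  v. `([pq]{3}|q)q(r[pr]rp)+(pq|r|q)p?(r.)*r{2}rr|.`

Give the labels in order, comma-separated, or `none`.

ii, v

i → no match
ii → match
iii → no match
iv → no match
v → match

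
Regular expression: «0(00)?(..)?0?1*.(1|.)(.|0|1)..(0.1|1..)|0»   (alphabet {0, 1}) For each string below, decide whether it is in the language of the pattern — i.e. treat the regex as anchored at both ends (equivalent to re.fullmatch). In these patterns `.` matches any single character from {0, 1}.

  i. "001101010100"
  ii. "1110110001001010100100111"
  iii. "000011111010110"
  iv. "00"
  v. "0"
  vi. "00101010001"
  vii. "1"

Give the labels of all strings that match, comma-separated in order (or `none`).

i → match
ii → no match — must start with "0"
iii → match
iv → no match
v → match
vi → match
vii → no match — must start with "0"

i, iii, v, vi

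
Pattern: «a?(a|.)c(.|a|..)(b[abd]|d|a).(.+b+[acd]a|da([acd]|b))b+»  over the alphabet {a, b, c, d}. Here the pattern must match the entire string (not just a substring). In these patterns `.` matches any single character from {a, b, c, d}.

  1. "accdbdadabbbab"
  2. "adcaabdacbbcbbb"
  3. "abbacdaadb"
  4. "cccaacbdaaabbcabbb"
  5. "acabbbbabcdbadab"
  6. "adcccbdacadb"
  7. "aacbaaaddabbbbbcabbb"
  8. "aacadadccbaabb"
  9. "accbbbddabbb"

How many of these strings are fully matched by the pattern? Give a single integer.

1 → no match
2 → no match
3 → no match
4 → match
5 → no match
6 → no match
7 → match
8 → match
9 → match
Total matched: 4

4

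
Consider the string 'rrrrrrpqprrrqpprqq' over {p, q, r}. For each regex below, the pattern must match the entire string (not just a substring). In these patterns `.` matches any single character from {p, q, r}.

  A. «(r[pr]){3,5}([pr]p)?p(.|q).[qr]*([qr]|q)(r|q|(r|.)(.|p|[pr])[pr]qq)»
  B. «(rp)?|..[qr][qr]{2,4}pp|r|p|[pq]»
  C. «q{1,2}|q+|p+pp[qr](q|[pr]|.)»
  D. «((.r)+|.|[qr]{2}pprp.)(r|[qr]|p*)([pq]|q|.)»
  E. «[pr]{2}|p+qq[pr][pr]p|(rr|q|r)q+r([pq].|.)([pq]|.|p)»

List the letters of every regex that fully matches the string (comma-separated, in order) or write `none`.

A → match
B → no match
C → no match
D → no match
E → no match

A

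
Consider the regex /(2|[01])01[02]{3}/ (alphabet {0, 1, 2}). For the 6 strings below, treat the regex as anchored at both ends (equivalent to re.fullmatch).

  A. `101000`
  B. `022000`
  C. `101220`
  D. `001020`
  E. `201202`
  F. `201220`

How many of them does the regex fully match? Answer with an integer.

5

A → match
B → no match
C → match
D → match
E → match
F → match
Total matched: 5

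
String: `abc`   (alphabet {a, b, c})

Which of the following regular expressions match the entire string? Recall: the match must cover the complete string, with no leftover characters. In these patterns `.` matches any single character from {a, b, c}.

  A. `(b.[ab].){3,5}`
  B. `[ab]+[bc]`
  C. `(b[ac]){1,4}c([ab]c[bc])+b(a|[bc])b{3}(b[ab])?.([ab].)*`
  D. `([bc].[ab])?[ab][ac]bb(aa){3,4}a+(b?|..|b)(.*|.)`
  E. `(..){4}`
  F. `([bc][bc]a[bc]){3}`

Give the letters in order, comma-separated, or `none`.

B

A → no match — must start with `b`
B → match
C → no match — must start with `b`
D → no match
E → no match
F → no match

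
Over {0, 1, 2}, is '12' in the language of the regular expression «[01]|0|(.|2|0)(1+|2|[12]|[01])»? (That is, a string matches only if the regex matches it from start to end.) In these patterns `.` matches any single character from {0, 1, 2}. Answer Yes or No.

Yes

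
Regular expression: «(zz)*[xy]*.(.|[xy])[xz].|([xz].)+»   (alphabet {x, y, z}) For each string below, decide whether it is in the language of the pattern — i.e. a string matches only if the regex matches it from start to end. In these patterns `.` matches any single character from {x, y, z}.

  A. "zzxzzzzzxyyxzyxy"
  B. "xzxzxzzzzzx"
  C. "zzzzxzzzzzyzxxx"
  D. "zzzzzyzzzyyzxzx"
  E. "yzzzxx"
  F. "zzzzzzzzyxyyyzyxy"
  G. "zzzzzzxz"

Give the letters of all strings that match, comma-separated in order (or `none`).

A → no match
B. "xzxzxzzzzzx" → no match
C → no match
D → no match
E. "yzzzxx" → no match
F → match
G. "zzzzzzxz" → match

F, G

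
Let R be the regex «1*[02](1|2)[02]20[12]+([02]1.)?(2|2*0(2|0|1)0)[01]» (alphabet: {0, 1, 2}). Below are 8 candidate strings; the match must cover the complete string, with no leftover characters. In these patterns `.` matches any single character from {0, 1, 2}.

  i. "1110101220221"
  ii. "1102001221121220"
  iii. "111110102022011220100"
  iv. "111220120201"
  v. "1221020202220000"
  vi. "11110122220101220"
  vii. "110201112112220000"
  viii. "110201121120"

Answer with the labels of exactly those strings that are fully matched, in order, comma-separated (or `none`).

iii

i → no match
ii → no match
iii → match
iv → no match
v → no match
vi → no match
vii → no match
viii → no match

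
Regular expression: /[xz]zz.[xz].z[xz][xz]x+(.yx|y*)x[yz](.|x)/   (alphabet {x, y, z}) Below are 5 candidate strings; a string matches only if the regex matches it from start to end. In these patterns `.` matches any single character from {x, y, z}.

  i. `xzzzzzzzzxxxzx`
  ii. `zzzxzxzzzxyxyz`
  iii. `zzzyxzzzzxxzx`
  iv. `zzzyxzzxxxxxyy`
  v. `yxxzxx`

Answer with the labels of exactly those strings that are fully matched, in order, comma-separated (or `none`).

i, ii, iii, iv

i → match
ii → match
iii → match
iv → match
v → no match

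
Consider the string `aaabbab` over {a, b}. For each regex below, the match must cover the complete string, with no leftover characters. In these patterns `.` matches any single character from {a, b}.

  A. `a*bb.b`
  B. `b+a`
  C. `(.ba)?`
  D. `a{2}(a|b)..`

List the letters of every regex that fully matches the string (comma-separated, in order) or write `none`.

A

A → match
B → no match — must start with `b`
C → no match
D → no match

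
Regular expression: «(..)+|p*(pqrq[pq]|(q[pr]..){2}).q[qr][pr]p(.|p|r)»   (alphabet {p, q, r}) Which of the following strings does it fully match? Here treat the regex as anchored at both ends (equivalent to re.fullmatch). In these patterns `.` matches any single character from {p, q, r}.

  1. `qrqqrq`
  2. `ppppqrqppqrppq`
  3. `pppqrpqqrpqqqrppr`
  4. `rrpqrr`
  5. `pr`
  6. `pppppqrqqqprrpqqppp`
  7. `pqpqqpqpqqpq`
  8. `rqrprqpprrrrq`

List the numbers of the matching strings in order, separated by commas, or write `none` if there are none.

1 → match
2 → match
3 → match
4 → match
5 → match
6 → match
7 → match
8 → no match

1, 2, 3, 4, 5, 6, 7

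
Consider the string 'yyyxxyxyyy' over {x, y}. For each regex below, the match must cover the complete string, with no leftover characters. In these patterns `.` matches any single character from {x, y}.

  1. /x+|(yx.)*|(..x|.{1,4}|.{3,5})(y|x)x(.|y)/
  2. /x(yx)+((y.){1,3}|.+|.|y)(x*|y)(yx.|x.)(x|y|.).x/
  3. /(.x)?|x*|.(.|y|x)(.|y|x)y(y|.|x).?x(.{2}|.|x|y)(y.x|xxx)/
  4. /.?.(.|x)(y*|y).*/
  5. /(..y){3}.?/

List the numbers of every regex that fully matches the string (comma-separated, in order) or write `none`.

1 → no match
2 → no match — must start with 'xyx'
3 → no match
4 → match
5 → match

4, 5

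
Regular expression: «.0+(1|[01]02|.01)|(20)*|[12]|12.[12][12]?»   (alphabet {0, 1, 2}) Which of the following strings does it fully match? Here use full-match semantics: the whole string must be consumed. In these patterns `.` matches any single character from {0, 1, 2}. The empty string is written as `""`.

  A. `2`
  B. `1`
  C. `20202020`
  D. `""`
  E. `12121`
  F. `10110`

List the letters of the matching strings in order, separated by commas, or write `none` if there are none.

A, B, C, D, E

A → match
B → match
C → match
D → match
E → match
F → no match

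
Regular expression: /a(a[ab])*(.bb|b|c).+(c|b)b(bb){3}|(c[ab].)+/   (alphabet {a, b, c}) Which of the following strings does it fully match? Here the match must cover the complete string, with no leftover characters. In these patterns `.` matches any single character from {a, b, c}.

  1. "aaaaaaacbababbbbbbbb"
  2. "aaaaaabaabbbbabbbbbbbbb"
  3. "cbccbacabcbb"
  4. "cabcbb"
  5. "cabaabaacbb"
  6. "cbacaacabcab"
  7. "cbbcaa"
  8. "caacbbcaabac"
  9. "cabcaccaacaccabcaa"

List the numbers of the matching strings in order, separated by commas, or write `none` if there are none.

1 → match
2 → match
3 → match
4 → match
5 → no match
6 → match
7 → match
8 → no match
9 → match

1, 2, 3, 4, 6, 7, 9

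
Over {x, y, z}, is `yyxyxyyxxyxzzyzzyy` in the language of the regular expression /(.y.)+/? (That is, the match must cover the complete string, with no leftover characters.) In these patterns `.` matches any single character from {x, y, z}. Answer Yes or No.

No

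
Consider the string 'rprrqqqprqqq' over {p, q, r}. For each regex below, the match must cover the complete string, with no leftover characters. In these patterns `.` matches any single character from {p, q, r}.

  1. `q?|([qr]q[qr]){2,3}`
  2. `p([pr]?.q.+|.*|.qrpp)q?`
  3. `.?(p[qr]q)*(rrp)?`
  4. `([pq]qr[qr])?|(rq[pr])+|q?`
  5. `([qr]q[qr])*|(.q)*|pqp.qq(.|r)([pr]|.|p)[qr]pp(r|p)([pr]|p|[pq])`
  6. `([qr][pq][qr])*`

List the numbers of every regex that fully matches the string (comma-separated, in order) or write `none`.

1 → no match
2 → no match — must start with 'p'
3 → no match
4 → no match
5 → no match
6 → match

6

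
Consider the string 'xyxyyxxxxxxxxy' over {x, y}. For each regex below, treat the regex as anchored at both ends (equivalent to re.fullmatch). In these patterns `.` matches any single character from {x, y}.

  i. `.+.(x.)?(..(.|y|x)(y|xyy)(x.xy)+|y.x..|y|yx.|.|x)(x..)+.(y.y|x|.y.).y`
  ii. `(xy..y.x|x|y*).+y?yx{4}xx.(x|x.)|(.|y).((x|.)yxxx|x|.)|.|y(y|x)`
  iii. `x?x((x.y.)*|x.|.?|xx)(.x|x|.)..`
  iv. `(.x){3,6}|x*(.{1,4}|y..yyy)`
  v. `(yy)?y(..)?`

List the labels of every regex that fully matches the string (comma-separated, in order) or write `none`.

i → match
ii → match
iii → no match
iv → no match
v → no match

i, ii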